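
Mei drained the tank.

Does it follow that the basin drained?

no

Nothing is said about any basin; only the tank is affected.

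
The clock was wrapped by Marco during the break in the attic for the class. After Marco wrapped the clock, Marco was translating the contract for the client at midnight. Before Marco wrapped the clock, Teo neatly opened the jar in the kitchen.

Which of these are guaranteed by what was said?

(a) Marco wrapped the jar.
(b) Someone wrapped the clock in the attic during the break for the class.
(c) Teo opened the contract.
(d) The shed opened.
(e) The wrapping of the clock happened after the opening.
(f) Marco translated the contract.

(a) Not entailed — Marco wrapped the clock, not the jar; the jar belongs to the opening event.
(b) Entailed — every conjunct here is already in the original wrapping event.
(c) Not entailed — Teo opened the jar, not the contract; the contract belongs to the translating event.
(d) Not entailed — the jar is what opened, not the shed.
(e) Entailed — the narrative places the opening before the wrapping.
(f) Not entailed — 'was translating' is progressive on an accomplishment; it does not entail the completed 'translated'.

(b), (e)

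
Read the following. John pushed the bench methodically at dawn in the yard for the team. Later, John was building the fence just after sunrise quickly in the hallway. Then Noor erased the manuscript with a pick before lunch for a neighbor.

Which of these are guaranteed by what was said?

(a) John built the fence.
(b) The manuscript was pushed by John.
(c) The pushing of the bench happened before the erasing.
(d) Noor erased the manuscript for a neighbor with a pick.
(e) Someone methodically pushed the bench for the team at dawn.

(c), (d), (e)

(a) Not entailed — 'was building' is progressive on an accomplishment; it does not entail the completed 'built'.
(b) Not entailed — John pushed the bench, not the manuscript; the manuscript belongs to the erasing event.
(c) Entailed — the narrative places the pushing before the erasing.
(d) Entailed — every conjunct here is already in the original erasing event.
(e) Entailed — every conjunct here is already in the original pushing event.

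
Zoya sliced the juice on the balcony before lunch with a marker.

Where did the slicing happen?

on the balcony

'on the balcony' marks the location of the slicing event.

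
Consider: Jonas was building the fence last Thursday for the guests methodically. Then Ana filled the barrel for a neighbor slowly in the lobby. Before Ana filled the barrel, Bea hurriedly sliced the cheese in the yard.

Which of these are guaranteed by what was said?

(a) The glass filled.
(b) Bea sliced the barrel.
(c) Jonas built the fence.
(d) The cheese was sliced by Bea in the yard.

(a) Not entailed — the barrel is what filled, not the glass.
(b) Not entailed — Bea sliced the cheese, not the barrel; the barrel belongs to the filling event.
(c) Not entailed — 'was building' is progressive on an accomplishment; it does not entail the completed 'built'.
(d) Entailed — this follows by dropping conjuncts from the slicing event's description.

(d)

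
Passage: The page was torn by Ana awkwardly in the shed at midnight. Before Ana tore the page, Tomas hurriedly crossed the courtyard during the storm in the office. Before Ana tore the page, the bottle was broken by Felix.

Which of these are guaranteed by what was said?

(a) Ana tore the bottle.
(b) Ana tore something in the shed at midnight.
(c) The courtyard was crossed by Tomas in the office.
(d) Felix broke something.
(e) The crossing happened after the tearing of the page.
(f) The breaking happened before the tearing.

(a) Not entailed — Ana tore the page, not the bottle; the bottle belongs to the breaking event.
(b) Entailed — dropping 'awkwardly' and generalizing the patient leaves a sub-description the original still satisfies.
(c) Entailed — the original entails any weakening of itself; this just drops 'hurriedly', 'during the storm'.
(d) Entailed — generalizing the patient leaves a sub-description the original still satisfies.
(e) Not entailed — the narrative places the crossing before the tearing, not after.
(f) Entailed — the narrative places the breaking before the tearing.

(b), (c), (d), (f)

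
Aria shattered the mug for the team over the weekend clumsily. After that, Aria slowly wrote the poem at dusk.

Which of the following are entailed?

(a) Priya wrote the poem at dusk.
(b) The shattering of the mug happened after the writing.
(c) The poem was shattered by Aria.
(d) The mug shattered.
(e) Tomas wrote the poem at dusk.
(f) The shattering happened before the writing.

(a) Not entailed — the passage has Aria writing the poem, not Priya.
(b) Not entailed — the narrative places the shattering before the writing, not after.
(c) Not entailed — Aria shattered the mug, not the poem; the poem belongs to the writing event.
(d) Entailed — 'Aria shattered the mug' is causative; it entails the inchoative 'the mug shattered'.
(e) Not entailed — the passage has Aria writing the poem, not Tomas.
(f) Entailed — the narrative places the shattering before the writing.

(d), (f)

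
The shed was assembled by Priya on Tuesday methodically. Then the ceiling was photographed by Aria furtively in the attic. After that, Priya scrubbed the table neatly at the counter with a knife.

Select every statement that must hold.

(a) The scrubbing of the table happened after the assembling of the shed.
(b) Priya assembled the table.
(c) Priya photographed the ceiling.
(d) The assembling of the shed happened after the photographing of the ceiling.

(a) Entailed — the narrative places the assembling before the scrubbing.
(b) Not entailed — Priya assembled the shed, not the table; the table belongs to the scrubbing event.
(c) Not entailed — the passage has Aria photographing the ceiling, not Priya.
(d) Not entailed — the narrative places the assembling before the photographing, not after.

(a)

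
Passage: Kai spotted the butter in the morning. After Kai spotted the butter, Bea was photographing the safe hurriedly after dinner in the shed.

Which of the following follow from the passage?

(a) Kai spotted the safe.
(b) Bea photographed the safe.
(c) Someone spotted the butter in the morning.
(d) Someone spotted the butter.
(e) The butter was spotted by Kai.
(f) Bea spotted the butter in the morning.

(c), (d), (e)

(a) Not entailed — Kai spotted the butter, not the safe; the safe belongs to the photographing event.
(b) Not entailed — 'was photographing' is progressive on an accomplishment; it does not entail the completed 'photographed'.
(c) Entailed — this follows by dropping conjuncts from the spotting event's description.
(d) Entailed — dropping 'in the morning' and generalizing the agent leaves a sub-description the original still satisfies.
(e) Entailed — every conjunct here is already in the original spotting event.
(f) Not entailed — the passage has Kai spotting the butter, not Bea.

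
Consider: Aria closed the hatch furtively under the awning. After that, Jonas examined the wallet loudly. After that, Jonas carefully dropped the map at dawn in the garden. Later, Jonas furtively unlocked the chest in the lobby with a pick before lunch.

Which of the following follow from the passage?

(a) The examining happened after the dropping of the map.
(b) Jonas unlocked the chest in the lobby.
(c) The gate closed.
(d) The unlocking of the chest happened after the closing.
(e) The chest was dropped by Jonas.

(a) Not entailed — the narrative places the examining before the dropping, not after.
(b) Entailed — the original entails any weakening of itself; this just drops 'with a pick', 'furtively', 'before lunch'.
(c) Not entailed — the hatch is what closed, not the gate.
(d) Entailed — the narrative places the closing before the unlocking.
(e) Not entailed — Jonas dropped the map, not the chest; the chest belongs to the unlocking event.

(b), (d)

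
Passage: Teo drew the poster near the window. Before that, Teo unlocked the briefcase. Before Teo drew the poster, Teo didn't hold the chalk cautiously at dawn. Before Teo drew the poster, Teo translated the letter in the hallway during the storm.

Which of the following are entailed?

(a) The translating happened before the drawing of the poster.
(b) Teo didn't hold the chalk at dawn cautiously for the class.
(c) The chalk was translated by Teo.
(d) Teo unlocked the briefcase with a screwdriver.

(a) Entailed — the narrative places the translating before the drawing.
(b) Entailed — under negation, adding a further restriction is entailed: if no such holding event occurred, none occurred for the class either.
(c) Not entailed — Teo translated the letter, not the chalk; the chalk belongs to the holding event.
(d) Not entailed — 'with a screwdriver' adds information not in the original event.

(a), (b)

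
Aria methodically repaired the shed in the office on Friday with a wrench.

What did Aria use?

'with a wrench' marks the instrument of the repairing event.

a wrench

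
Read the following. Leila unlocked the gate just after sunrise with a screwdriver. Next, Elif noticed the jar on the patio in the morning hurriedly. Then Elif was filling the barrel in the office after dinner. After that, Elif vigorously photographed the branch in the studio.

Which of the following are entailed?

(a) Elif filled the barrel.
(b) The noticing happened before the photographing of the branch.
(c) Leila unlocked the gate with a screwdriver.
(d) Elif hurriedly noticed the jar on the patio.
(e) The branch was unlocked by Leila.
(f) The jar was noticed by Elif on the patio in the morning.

(b), (c), (d), (f)

(a) Not entailed — 'was filling' is progressive on an accomplishment; it does not entail the completed 'filled'.
(b) Entailed — the narrative places the noticing before the photographing.
(c) Entailed — the original entails any weakening of itself; this just drops 'just after sunrise'.
(d) Entailed — every conjunct here is already in the original noticing event.
(e) Not entailed — Leila unlocked the gate, not the branch; the branch belongs to the photographing event.
(f) Entailed — the original entails any weakening of itself; this just drops 'hurriedly'.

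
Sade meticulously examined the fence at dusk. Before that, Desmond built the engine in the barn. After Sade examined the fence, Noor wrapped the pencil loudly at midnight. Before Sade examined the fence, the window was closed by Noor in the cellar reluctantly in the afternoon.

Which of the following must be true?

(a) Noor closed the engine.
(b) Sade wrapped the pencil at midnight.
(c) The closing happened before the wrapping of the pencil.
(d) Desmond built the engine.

(a) Not entailed — Noor closed the window, not the engine; the engine belongs to the building event.
(b) Not entailed — the passage has Noor wrapping the pencil, not Sade.
(c) Entailed — the narrative places the closing before the wrapping.
(d) Entailed — the original entails any weakening of itself; this just drops 'in the barn'.

(c), (d)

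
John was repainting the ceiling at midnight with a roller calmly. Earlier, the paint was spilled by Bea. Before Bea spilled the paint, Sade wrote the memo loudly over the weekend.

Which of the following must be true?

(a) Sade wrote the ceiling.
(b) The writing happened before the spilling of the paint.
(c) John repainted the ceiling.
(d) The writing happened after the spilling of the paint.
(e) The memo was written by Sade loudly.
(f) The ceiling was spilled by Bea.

(a) Not entailed — Sade wrote the memo, not the ceiling; the ceiling belongs to the repainting event.
(b) Entailed — the narrative places the writing before the spilling.
(c) Not entailed — 'was repainting' is progressive on an accomplishment; it does not entail the completed 'repainted'.
(d) Not entailed — the narrative places the writing before the spilling, not after.
(e) Entailed — the original entails any weakening of itself; this just drops 'over the weekend'.
(f) Not entailed — Bea spilled the paint, not the ceiling; the ceiling belongs to the repainting event.

(b), (e)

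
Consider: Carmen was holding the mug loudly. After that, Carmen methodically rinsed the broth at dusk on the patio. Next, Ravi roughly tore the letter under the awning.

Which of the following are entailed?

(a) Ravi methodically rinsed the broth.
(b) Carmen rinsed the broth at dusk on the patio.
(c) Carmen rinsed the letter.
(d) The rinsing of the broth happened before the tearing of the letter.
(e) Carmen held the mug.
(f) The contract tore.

(a) Not entailed — the passage has Carmen rinsing the broth, not Ravi.
(b) Entailed — this follows by dropping conjuncts from the rinsing event's description.
(c) Not entailed — Carmen rinsed the broth, not the letter; the letter belongs to the tearing event.
(d) Entailed — the narrative places the rinsing before the tearing.
(e) Entailed — 'hold' is an activity; 'was holding' entails that some holding happened, so 'held' holds.
(f) Not entailed — the letter is what tore, not the contract.

(b), (d), (e)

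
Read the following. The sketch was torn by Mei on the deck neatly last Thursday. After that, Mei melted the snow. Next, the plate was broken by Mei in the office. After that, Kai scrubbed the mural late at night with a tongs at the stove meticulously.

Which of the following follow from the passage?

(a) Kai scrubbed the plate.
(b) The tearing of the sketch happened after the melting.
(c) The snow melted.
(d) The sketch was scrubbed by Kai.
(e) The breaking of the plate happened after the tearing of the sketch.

(a) Not entailed — Kai scrubbed the mural, not the plate; the plate belongs to the breaking event.
(b) Not entailed — the narrative places the tearing before the melting, not after.
(c) Entailed — 'Mei melted the snow' is causative; it entails the inchoative 'the snow melted'.
(d) Not entailed — Kai scrubbed the mural, not the sketch; the sketch belongs to the tearing event.
(e) Entailed — the narrative places the tearing before the breaking.

(c), (e)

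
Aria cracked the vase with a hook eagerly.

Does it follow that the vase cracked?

'Aria cracked the vase' is the causative; it entails the inchoative 'the vase cracked'.

yes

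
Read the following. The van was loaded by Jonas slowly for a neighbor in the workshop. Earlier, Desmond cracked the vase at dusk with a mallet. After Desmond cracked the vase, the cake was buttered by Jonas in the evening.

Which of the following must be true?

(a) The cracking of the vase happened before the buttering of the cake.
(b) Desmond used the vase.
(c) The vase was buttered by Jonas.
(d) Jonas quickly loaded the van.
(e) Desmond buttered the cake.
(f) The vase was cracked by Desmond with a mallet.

(a) Entailed — the narrative places the cracking before the buttering.
(b) Not entailed — the vase is the patient, not an instrument — Desmond used a mallet.
(c) Not entailed — Jonas buttered the cake, not the vase; the vase belongs to the cracking event.
(d) Not entailed — 'quickly' adds a manner not in (and inconsistent with) the original.
(e) Not entailed — the passage has Jonas buttering the cake, not Desmond.
(f) Entailed — dropping 'at dusk' leaves a sub-description the original still satisfies.

(a), (f)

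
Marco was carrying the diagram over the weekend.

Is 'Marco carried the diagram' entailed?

'carry' is atelic; if Marco was carrying the diagram, then Marco carried the diagram (for some time).

yes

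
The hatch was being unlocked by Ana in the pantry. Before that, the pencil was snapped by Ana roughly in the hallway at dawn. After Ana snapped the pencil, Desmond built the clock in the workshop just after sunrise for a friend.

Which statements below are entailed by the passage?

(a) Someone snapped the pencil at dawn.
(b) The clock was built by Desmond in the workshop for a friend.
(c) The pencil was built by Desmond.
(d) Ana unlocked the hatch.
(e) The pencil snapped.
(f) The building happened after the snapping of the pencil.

(a), (b), (e), (f)

(a) Entailed — dropping 'in the hallway', 'roughly' and generalizing the agent leaves a sub-description the original still satisfies.
(b) Entailed — every conjunct here is already in the original building event.
(c) Not entailed — Desmond built the clock, not the pencil; the pencil belongs to the snapping event.
(d) Not entailed — 'was unlocking' is progressive on an accomplishment; it does not entail the completed 'unlocked'.
(e) Entailed — 'Ana snapped the pencil' is causative; it entails the inchoative 'the pencil snapped'.
(f) Entailed — the narrative places the snapping before the building.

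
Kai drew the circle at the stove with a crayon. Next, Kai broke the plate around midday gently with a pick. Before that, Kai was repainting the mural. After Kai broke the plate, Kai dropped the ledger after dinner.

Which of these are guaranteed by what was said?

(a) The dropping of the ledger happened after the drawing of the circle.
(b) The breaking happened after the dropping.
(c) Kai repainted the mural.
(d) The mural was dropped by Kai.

(a) Entailed — the narrative places the drawing before the dropping.
(b) Not entailed — the narrative places the breaking before the dropping, not after.
(c) Not entailed — 'was repainting' is progressive on an accomplishment; it does not entail the completed 'repainted'.
(d) Not entailed — Kai dropped the ledger, not the mural; the mural belongs to the repainting event.

(a)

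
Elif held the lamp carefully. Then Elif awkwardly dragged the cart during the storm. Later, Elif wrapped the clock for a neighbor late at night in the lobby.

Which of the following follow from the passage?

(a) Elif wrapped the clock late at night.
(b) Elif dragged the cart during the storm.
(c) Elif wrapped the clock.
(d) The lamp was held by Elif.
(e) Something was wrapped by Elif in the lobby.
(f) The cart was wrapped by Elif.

(a), (b), (c), (d), (e)

(a) Entailed — this follows by dropping conjuncts from the wrapping event's description.
(b) Entailed — the original entails any weakening of itself; this just drops 'awkwardly'.
(c) Entailed — this follows by dropping conjuncts from the wrapping event's description.
(d) Entailed — the original entails any weakening of itself; this just drops 'carefully'.
(e) Entailed — the original entails any weakening of itself; this just drops 'late at night', 'for a neighbor' and generalizes the patient.
(f) Not entailed — Elif wrapped the clock, not the cart; the cart belongs to the dragging event.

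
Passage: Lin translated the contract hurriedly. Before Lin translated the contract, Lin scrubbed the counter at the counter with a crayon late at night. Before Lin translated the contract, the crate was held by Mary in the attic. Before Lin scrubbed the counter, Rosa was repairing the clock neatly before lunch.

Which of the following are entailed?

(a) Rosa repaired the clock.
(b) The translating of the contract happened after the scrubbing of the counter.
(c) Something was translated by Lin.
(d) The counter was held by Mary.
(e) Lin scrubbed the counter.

(a) Not entailed — 'was repairing' is progressive on an accomplishment; it does not entail the completed 'repaired'.
(b) Entailed — the narrative places the scrubbing before the translating.
(c) Entailed — dropping 'hurriedly' and generalizing the patient leaves a sub-description the original still satisfies.
(d) Not entailed — Mary held the crate, not the counter; the counter belongs to the scrubbing event.
(e) Entailed — dropping 'late at night', 'with a crayon', 'at the counter' leaves a sub-description the original still satisfies.

(b), (c), (e)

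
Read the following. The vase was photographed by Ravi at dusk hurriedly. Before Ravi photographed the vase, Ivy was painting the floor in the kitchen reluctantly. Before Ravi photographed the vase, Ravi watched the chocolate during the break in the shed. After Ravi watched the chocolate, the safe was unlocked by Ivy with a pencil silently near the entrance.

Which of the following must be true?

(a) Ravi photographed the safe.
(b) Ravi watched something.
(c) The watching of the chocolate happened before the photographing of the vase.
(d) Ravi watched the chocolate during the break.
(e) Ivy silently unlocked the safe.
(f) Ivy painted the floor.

(b), (c), (d), (e)

(a) Not entailed — Ravi photographed the vase, not the safe; the safe belongs to the unlocking event.
(b) Entailed — the original entails any weakening of itself; this just drops 'during the break', 'in the shed' and generalizes the patient.
(c) Entailed — the narrative places the watching before the photographing.
(d) Entailed — the original entails any weakening of itself; this just drops 'in the shed'.
(e) Entailed — the original entails any weakening of itself; this just drops 'near the entrance', 'with a pencil'.
(f) Not entailed — 'was painting' is progressive on an accomplishment; it does not entail the completed 'painted'.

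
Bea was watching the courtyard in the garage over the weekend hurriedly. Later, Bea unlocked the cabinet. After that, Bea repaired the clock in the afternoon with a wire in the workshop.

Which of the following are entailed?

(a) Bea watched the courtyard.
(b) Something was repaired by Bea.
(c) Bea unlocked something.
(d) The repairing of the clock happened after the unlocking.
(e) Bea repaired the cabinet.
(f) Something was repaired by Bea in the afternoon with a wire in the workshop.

(a) Entailed — 'watch' is an activity; 'was watching' entails that some watching happened, so 'watched' holds.
(b) Entailed — this follows by dropping conjuncts from the repairing event's description.
(c) Entailed — every conjunct here is already in the original unlocking event.
(d) Entailed — the narrative places the unlocking before the repairing.
(e) Not entailed — Bea repaired the clock, not the cabinet; the cabinet belongs to the unlocking event.
(f) Entailed — the original entails any weakening of itself; this just generalizes the patient.

(a), (b), (c), (d), (f)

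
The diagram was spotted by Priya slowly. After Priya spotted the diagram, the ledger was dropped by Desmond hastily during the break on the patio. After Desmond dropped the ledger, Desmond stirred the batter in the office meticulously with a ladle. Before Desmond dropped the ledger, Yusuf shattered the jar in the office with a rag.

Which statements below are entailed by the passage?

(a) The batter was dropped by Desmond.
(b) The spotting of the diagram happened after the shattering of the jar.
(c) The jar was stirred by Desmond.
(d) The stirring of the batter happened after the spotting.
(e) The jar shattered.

(d), (e)

(a) Not entailed — Desmond dropped the ledger, not the batter; the batter belongs to the stirring event.
(b) Not entailed — the narrative doesn't order the shattering relative to the spotting.
(c) Not entailed — Desmond stirred the batter, not the jar; the jar belongs to the shattering event.
(d) Entailed — the narrative places the spotting before the stirring.
(e) Entailed — 'Yusuf shattered the jar' is causative; it entails the inchoative 'the jar shattered'.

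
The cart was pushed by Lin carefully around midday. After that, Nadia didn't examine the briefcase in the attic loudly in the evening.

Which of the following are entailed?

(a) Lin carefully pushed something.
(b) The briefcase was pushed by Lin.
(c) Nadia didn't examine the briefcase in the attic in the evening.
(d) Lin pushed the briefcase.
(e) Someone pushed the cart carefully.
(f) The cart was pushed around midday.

(a) Entailed — the original entails any weakening of itself; this just drops 'around midday' and generalizes the patient.
(b) Not entailed — Lin pushed the cart, not the briefcase; the briefcase belongs to the examining event.
(c) Not entailed — dropping 'loudly' under negation is not valid — the original leaves open that Nadia examined the briefcase some other way.
(d) Not entailed — Lin pushed the cart, not the briefcase; the briefcase belongs to the examining event.
(e) Entailed — dropping 'around midday' and generalizing the agent leaves a sub-description the original still satisfies.
(f) Entailed — the original entails any weakening of itself; this just drops 'carefully' and generalizes the agent.

(a), (e), (f)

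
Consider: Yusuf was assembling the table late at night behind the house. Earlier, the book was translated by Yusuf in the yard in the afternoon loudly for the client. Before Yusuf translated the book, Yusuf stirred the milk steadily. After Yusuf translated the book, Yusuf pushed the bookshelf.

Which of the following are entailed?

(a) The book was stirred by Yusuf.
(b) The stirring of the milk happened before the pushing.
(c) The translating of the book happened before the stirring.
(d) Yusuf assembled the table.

(a) Not entailed — Yusuf stirred the milk, not the book; the book belongs to the translating event.
(b) Entailed — the narrative places the stirring before the pushing.
(c) Not entailed — the narrative places the stirring before the translating, not after.
(d) Not entailed — 'was assembling' is progressive on an accomplishment; it does not entail the completed 'assembled'.

(b)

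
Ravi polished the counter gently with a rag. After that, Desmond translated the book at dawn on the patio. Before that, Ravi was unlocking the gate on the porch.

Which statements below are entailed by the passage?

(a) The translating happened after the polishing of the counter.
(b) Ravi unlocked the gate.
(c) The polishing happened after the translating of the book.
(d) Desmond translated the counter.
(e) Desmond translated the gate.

(a) Entailed — the narrative places the polishing before the translating.
(b) Not entailed — 'was unlocking' is progressive on an accomplishment; it does not entail the completed 'unlocked'.
(c) Not entailed — the narrative places the polishing before the translating, not after.
(d) Not entailed — Desmond translated the book, not the counter; the counter belongs to the polishing event.
(e) Not entailed — Desmond translated the book, not the gate; the gate belongs to the unlocking event.

(a)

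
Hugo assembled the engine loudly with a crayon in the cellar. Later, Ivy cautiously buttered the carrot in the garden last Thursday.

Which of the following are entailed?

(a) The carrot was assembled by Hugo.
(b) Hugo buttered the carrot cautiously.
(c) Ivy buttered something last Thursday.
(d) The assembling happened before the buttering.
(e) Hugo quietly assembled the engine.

(c), (d)

(a) Not entailed — Hugo assembled the engine, not the carrot; the carrot belongs to the buttering event.
(b) Not entailed — the passage has Ivy buttering the carrot, not Hugo.
(c) Entailed — every conjunct here is already in the original buttering event.
(d) Entailed — the narrative places the assembling before the buttering.
(e) Not entailed — 'quietly' adds a manner not in (and inconsistent with) the original.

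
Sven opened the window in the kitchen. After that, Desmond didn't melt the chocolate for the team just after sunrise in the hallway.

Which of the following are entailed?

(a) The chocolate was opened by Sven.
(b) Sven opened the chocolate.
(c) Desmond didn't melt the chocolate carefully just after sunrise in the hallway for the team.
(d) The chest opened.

(a) Not entailed — Sven opened the window, not the chocolate; the chocolate belongs to the melting event.
(b) Not entailed — Sven opened the window, not the chocolate; the chocolate belongs to the melting event.
(c) Entailed — under negation, adding a further restriction is entailed: if no such melting event occurred, none occurred carefully either.
(d) Not entailed — the window is what opened, not the chest.

(c)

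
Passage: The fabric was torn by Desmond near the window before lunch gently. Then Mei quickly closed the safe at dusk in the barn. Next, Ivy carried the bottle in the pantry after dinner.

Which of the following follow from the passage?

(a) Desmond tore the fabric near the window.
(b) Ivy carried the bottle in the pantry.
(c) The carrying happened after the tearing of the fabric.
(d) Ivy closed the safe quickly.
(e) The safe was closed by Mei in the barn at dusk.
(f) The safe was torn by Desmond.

(a) Entailed — every conjunct here is already in the original tearing event.
(b) Entailed — the original entails any weakening of itself; this just drops 'after dinner'.
(c) Entailed — the narrative places the tearing before the carrying.
(d) Not entailed — the passage has Mei closing the safe, not Ivy.
(e) Entailed — this follows by dropping conjuncts from the closing event's description.
(f) Not entailed — Desmond tore the fabric, not the safe; the safe belongs to the closing event.

(a), (b), (c), (e)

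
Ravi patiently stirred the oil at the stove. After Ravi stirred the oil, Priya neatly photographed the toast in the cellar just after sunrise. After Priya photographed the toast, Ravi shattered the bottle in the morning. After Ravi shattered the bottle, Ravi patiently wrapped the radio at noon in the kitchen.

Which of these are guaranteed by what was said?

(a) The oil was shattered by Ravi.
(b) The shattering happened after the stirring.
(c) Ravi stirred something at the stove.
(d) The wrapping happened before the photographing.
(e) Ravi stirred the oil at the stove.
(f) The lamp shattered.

(b), (c), (e)

(a) Not entailed — Ravi shattered the bottle, not the oil; the oil belongs to the stirring event.
(b) Entailed — the narrative places the stirring before the shattering.
(c) Entailed — this follows by dropping conjuncts from the stirring event's description.
(d) Not entailed — the narrative places the photographing before the wrapping, not after.
(e) Entailed — the original entails any weakening of itself; this just drops 'patiently'.
(f) Not entailed — the bottle is what shattered, not the lamp.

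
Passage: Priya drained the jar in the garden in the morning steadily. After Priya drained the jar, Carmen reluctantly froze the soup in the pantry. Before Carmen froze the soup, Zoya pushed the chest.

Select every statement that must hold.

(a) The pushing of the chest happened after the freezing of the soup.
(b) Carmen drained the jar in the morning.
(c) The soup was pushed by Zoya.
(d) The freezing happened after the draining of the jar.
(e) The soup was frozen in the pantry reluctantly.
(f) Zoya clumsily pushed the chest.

(a) Not entailed — the narrative places the pushing before the freezing, not after.
(b) Not entailed — the passage has Priya draining the jar, not Carmen.
(c) Not entailed — Zoya pushed the chest, not the soup; the soup belongs to the freezing event.
(d) Entailed — the narrative places the draining before the freezing.
(e) Entailed — the original entails any weakening of itself; this just generalizes the agent.
(f) Not entailed — 'clumsily' adds information not in the original event.

(d), (e)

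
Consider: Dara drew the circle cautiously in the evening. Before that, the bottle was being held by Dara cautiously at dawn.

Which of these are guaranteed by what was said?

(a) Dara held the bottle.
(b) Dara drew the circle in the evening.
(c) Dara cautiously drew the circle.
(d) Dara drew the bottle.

(a), (b), (c)

(a) Entailed — 'hold' is an activity; 'was holding' entails that some holding happened, so 'held' holds.
(b) Entailed — this follows by dropping conjuncts from the drawing event's description.
(c) Entailed — every conjunct here is already in the original drawing event.
(d) Not entailed — Dara drew the circle, not the bottle; the bottle belongs to the holding event.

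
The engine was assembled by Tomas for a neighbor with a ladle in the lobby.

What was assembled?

the engine

'the engine' marks the patient of the assembling event.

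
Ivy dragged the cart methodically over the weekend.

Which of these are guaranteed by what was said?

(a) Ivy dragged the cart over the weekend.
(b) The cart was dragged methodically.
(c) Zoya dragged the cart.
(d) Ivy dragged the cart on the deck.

(a), (b)

(a) Entailed — dropping 'methodically' leaves a sub-description the original still satisfies.
(b) Entailed — dropping 'over the weekend' and generalizing the agent leaves a sub-description the original still satisfies.
(c) Not entailed — the passage has Ivy dragging the cart, not Zoya.
(d) Not entailed — 'on the deck' adds information not in the original event.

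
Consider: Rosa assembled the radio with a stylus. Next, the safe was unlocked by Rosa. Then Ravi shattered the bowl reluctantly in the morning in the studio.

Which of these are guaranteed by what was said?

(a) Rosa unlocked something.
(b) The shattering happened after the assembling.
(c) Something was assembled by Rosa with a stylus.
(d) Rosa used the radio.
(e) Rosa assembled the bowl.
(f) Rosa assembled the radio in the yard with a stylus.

(a), (b), (c)

(a) Entailed — every conjunct here is already in the original unlocking event.
(b) Entailed — the narrative places the assembling before the shattering.
(c) Entailed — every conjunct here is already in the original assembling event.
(d) Not entailed — the radio is the patient, not an instrument — Rosa used a stylus.
(e) Not entailed — Rosa assembled the radio, not the bowl; the bowl belongs to the shattering event.
(f) Not entailed — 'in the yard' adds information not in the original event.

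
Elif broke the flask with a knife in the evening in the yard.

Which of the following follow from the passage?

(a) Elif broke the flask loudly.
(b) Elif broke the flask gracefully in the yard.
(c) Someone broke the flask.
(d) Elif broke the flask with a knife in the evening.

(c), (d)

(a) Not entailed — 'loudly' adds information not in the original event.
(b) Not entailed — 'gracefully' adds information not in the original event.
(c) Entailed — this follows by dropping conjuncts from the breaking event's description.
(d) Entailed — dropping 'in the yard' leaves a sub-description the original still satisfies.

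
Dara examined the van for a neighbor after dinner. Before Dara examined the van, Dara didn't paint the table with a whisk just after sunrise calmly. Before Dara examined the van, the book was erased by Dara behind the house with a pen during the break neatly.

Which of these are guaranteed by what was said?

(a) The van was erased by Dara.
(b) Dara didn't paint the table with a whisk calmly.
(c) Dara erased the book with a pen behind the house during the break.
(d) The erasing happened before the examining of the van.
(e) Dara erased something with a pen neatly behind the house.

(a) Not entailed — Dara erased the book, not the van; the van belongs to the examining event.
(b) Not entailed — dropping 'just after sunrise' under negation is not valid — the original leaves open that Dara painted the table some other way.
(c) Entailed — every conjunct here is already in the original erasing event.
(d) Entailed — the narrative places the erasing before the examining.
(e) Entailed — the original entails any weakening of itself; this just drops 'during the break' and generalizes the patient.

(c), (d), (e)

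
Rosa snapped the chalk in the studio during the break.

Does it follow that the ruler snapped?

Nothing is said about any ruler; only the chalk is affected.

no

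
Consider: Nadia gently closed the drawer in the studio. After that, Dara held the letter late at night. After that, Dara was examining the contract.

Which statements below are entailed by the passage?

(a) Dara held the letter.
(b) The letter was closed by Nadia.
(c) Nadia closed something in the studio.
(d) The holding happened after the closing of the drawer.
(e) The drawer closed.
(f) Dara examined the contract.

(a) Entailed — the original entails any weakening of itself; this just drops 'late at night'.
(b) Not entailed — Nadia closed the drawer, not the letter; the letter belongs to the holding event.
(c) Entailed — this follows by dropping conjuncts from the closing event's description.
(d) Entailed — the narrative places the closing before the holding.
(e) Entailed — 'Nadia closed the drawer' is causative; it entails the inchoative 'the drawer closed'.
(f) Entailed — 'examine' is an activity; 'was examining' entails that some examining happened, so 'examined' holds.

(a), (c), (d), (e), (f)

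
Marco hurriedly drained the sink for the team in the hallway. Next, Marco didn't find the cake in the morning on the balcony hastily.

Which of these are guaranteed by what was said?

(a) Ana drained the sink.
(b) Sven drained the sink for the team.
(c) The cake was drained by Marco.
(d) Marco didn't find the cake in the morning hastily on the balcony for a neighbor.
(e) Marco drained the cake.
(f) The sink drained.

(d), (f)

(a) Not entailed — the passage has Marco draining the sink, not Ana.
(b) Not entailed — the passage has Marco draining the sink, not Sven.
(c) Not entailed — Marco drained the sink, not the cake; the cake belongs to the finding event.
(d) Entailed — under negation, adding a further restriction is entailed: if no such finding event occurred, none occurred for a neighbor either.
(e) Not entailed — Marco drained the sink, not the cake; the cake belongs to the finding event.
(f) Entailed — 'Marco drained the sink' is causative; it entails the inchoative 'the sink drained'.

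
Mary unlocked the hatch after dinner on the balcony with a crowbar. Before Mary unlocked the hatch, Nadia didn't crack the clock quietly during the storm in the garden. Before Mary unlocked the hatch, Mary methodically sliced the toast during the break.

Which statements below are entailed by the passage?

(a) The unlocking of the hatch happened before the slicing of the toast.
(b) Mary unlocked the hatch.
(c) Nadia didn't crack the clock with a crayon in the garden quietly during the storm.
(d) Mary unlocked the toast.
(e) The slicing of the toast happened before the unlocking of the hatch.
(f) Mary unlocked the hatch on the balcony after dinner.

(a) Not entailed — the narrative places the slicing before the unlocking, not after.
(b) Entailed — the original entails any weakening of itself; this just drops 'with a crowbar', 'on the balcony', 'after dinner'.
(c) Entailed — under negation, adding a further restriction is entailed: if no such cracking event occurred, none occurred with a crayon either.
(d) Not entailed — Mary unlocked the hatch, not the toast; the toast belongs to the slicing event.
(e) Entailed — the narrative places the slicing before the unlocking.
(f) Entailed — the original entails any weakening of itself; this just drops 'with a crowbar'.

(b), (c), (e), (f)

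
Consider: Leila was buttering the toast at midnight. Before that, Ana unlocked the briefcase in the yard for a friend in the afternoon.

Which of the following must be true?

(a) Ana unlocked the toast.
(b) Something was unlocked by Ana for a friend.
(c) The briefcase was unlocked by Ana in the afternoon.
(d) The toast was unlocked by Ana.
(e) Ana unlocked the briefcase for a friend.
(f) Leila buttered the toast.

(a) Not entailed — Ana unlocked the briefcase, not the toast; the toast belongs to the buttering event.
(b) Entailed — the original entails any weakening of itself; this just drops 'in the afternoon', 'in the yard' and generalizes the patient.
(c) Entailed — this follows by dropping conjuncts from the unlocking event's description.
(d) Not entailed — Ana unlocked the briefcase, not the toast; the toast belongs to the buttering event.
(e) Entailed — this follows by dropping conjuncts from the unlocking event's description.
(f) Not entailed — 'was buttering' is progressive on an accomplishment; it does not entail the completed 'buttered'.

(b), (c), (e)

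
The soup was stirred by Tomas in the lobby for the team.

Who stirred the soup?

'Tomas' marks the agent of the stirring event.

Tomas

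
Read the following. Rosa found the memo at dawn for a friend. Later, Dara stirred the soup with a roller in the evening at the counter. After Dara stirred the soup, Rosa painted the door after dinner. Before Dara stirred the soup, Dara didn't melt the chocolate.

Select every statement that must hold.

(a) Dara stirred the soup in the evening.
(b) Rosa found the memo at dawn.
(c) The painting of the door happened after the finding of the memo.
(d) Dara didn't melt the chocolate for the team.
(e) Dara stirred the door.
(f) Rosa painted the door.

(a), (b), (c), (d), (f)

(a) Entailed — the original entails any weakening of itself; this just drops 'at the counter', 'with a roller'.
(b) Entailed — dropping 'for a friend' leaves a sub-description the original still satisfies.
(c) Entailed — the narrative places the finding before the painting.
(d) Entailed — under negation, adding a further restriction is entailed: if no such melting event occurred, none occurred for the team either.
(e) Not entailed — Dara stirred the soup, not the door; the door belongs to the painting event.
(f) Entailed — the original entails any weakening of itself; this just drops 'after dinner'.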